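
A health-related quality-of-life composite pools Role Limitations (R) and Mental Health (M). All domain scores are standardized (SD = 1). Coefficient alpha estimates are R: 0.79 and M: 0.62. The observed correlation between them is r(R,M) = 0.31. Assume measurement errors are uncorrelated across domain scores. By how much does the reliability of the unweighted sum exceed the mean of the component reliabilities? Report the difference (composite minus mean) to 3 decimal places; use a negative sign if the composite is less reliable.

0.070

Var(sum) = 2 + 0.62 = 2.62; true-score variance = 1.41 + 0.62 = 2.03; composite reliability = 0.7748.
Mean component reliability = 0.7050.
Difference = 0.7748 − 0.7050 = 0.070.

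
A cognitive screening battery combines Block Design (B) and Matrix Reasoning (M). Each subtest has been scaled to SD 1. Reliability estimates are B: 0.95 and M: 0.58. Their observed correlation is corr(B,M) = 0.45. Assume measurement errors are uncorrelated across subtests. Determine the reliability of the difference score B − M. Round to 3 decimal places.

Var(B−M) = 1 + 1 − 2·0.45 = 2 − 0.9 = 1.1.
Because errors are independent across components, Cov(Tᵢ,Tⱼ) = Cov(Xᵢ,Xⱼ); the off-diagonal part of the true-score variance is the same as above.
True-score variance = [0.95 + 0.58] − 0.9 = 1.53 − 0.9 = 0.63.
Reliability = 0.63 / 1.1 = 0.573.

0.573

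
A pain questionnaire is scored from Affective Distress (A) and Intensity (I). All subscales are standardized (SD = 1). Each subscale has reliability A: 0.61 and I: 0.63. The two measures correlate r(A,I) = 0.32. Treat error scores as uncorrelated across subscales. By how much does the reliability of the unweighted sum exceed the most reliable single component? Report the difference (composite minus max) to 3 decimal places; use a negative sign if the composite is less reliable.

Var(sum) = 2 + 0.64 = 2.64; true-score variance = 1.24 + 0.64 = 1.88; composite reliability = 0.7121.
Max component reliability = 0.6300.
Difference = 0.7121 − 0.6300 = 0.082.

0.082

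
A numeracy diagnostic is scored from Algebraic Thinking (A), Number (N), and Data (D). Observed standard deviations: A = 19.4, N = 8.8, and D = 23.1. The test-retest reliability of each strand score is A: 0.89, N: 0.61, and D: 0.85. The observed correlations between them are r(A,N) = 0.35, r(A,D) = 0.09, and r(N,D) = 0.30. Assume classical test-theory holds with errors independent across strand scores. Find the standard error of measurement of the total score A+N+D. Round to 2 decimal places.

Var(total) = 987.41 + 322.137 = 1309.55.
True-score variance = 835.767 + 322.137 = 1157.9, so reliability = 0.8842.
Error variance = 1309.55 − 1157.9 = 151.643; SEM = √151.643 = 12.31.

12.31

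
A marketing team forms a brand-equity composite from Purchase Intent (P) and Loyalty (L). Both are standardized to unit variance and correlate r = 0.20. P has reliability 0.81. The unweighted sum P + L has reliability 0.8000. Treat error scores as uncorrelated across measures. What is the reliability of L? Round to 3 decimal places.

0.710

Var(P+L) = 2 + 2·0.20 = 2.400.
True-score variance = ρ_P + ρ_L + 2·0.20, so 0.8000 = (0.81 + ρ_L + 0.40) / 2.400.
ρ_L = 0.8000·2.400 − 0.81 − 0.40 = 0.710.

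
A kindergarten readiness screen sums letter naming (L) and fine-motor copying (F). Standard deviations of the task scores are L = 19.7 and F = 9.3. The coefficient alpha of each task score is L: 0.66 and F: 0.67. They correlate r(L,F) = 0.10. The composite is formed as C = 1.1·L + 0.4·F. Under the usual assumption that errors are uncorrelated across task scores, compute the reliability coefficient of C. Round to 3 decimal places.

0.671

Var(C) = 1.1²·19.7² + 0.4²·9.3² + 2·[0.44·19.7·9.3·0.10] = 483.427 + 16.1225 = 499.55.
With uncorrelated errors the cross-covariances are all true-score covariance, so they carry over unchanged; only the diagonal terms shrink to ρᵢσᵢ².
True-score variance = [1.1²·19.7²·0.66 + 0.4²·9.3²·0.67] + 16.1225 = 319.2 + 16.1225 = 335.323.
Reliability = 335.323 / 499.55 = 0.671.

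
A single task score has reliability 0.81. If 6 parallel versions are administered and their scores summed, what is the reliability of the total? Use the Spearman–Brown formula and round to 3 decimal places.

0.962

ρ_k = kρ / (1 + (k−1)ρ) = 6·0.81 / (1 + 5·0.81) = 4.860 / 5.050 = 0.962.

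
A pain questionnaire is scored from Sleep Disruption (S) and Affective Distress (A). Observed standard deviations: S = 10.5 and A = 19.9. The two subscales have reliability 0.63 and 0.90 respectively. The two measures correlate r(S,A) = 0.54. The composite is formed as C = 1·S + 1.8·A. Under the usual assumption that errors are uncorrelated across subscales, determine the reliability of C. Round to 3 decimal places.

0.906

Var(C) = 10.5² + 1.8²·19.9² + 2·[1.8·10.5·19.9·0.54] = 1393.32 + 406.199 = 1799.52.
Under uncorrelated errors the observed covariances equal the true-score covariances, so only the own-variance terms attenuate.
True-score variance = [10.5²·0.63 + 1.8²·19.9²·0.90] + 406.199 = 1224.22 + 406.199 = 1630.42.
Reliability = 1630.42 / 1799.52 = 0.906.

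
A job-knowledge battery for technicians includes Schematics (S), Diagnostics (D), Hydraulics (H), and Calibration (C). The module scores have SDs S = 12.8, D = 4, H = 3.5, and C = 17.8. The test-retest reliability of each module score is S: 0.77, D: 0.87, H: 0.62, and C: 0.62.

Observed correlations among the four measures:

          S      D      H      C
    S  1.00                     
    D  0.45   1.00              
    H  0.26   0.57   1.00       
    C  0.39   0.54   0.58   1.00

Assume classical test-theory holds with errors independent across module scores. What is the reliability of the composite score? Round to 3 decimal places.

Var(S+D+H+C) = 12.8² + 4² + 3.5² + 17.8² + 2·[12.8·4·0.45 + 12.8·3.5·0.26 + 12.8·17.8·0.39 + 4·3.5·0.57 + 4·17.8·0.54 + 3.5·17.8·0.58] = 508.93 + 412.215 = 921.145.
Because errors are independent across components, Cov(Tᵢ,Tⱼ) = Cov(Xᵢ,Xⱼ); the off-diagonal part of the true-score variance is the same as above.
True-score variance = [12.8²·0.77 + 4²·0.87 + 3.5²·0.62 + 17.8²·0.62] + 412.215 = 344.113 + 412.215 = 756.328.
Reliability = 756.328 / 921.145 = 0.821.

0.821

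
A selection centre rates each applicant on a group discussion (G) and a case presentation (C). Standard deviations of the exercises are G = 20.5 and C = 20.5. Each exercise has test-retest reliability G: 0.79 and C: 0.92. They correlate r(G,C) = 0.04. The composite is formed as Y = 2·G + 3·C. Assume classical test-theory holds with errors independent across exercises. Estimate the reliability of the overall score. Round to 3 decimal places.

Var(Y) = 2²·20.5² + 3²·20.5² + 2·[6·20.5·20.5·0.04] = 5463.25 + 201.72 = 5664.97.
Under uncorrelated errors the observed covariances equal the true-score covariances, so only the own-variance terms attenuate.
True-score variance = [2²·20.5²·0.79 + 3²·20.5²·0.92] + 201.72 = 4807.66 + 201.72 = 5009.38.
Reliability = 5009.38 / 5664.97 = 0.884.

0.884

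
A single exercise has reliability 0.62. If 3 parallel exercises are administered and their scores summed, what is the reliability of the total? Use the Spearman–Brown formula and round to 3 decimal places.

ρ_k = kρ / (1 + (k−1)ρ) = 3·0.62 / (1 + 2·0.62) = 1.860 / 2.240 = 0.830.

0.830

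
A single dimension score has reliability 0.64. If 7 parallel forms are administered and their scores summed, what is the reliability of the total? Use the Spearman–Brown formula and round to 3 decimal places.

0.926

ρ_k = kρ / (1 + (k−1)ρ) = 7·0.64 / (1 + 6·0.64) = 4.480 / 4.840 = 0.926.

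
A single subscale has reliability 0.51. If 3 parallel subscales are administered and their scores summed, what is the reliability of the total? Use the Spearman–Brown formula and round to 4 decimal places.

0.7574

ρ_k = kρ / (1 + (k−1)ρ) = 3·0.51 / (1 + 2·0.51) = 1.530 / 2.020 = 0.7574.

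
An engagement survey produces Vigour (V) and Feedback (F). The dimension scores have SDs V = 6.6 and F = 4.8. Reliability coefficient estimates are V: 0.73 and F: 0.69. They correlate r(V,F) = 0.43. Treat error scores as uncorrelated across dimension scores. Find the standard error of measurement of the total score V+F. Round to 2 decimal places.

4.35

Var(total) = 66.6 + 27.2448 = 93.8448.
True-score variance = 47.6964 + 27.2448 = 74.9412, so reliability = 0.7986.
Error variance = 93.8448 − 74.9412 = 18.9036; SEM = √18.9036 = 4.35.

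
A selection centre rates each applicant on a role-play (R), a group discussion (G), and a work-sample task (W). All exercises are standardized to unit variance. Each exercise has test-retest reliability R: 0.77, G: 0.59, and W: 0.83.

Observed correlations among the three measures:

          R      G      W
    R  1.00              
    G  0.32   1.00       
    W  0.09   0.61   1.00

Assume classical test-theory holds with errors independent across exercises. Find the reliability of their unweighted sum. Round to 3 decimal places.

Var(R+G+W) = 3 + 2·[0.32 + 0.09 + 0.61] = 3 + 2.04 = 5.04.
Under uncorrelated errors the observed covariances equal the true-score covariances, so only the own-variance terms attenuate.
True-score variance = [0.77 + 0.59 + 0.83] + 2.04 = 2.19 + 2.04 = 4.23.
Reliability = 4.23 / 5.04 = 0.839.

0.839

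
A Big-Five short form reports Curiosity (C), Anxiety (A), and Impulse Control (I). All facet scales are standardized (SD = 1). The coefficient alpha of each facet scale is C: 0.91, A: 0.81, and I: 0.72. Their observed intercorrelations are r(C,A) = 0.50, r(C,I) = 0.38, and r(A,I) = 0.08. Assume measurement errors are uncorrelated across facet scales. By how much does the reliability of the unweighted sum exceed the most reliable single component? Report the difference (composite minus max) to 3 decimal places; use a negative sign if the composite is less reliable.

Var(sum) = 3 + 1.92 = 4.92; true-score variance = 2.44 + 1.92 = 4.36; composite reliability = 0.8862.
Max component reliability = 0.9100.
Difference = 0.8862 − 0.9100 = -0.024.

-0.024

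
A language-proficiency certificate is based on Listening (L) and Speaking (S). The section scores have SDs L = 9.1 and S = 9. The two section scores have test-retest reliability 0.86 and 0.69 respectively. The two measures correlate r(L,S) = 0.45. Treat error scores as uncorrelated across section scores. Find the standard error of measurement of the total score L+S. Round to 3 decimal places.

6.058

Var(total) = 163.81 + 73.71 = 237.52.
True-score variance = 127.107 + 73.71 = 200.817, so reliability = 0.8455.
Error variance = 237.52 − 200.817 = 36.7034; SEM = √36.7034 = 6.058.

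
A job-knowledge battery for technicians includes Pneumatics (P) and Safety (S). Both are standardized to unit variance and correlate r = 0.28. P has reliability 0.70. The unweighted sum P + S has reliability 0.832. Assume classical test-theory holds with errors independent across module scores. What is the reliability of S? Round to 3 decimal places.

0.870

Var(P+S) = 2 + 2·0.28 = 2.560.
True-score variance = ρ_P + ρ_S + 2·0.28, so 0.832 = (0.70 + ρ_S + 0.56) / 2.560.
ρ_S = 0.832·2.560 − 0.70 − 0.56 = 0.870.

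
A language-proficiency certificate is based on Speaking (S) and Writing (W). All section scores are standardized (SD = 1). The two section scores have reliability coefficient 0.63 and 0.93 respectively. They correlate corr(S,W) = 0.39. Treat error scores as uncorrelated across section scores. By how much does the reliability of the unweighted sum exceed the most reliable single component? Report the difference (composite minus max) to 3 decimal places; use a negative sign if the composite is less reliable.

-0.088

Var(sum) = 2 + 0.78 = 2.78; true-score variance = 1.56 + 0.78 = 2.34; composite reliability = 0.8417.
Max component reliability = 0.9300.
Difference = 0.8417 − 0.9300 = -0.088.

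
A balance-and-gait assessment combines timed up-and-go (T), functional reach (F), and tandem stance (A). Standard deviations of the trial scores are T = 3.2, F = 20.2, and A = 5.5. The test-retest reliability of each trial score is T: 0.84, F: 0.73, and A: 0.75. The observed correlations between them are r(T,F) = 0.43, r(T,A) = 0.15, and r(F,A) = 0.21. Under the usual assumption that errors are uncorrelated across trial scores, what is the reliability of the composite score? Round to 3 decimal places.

Var(T+F+A) = 3.2² + 20.2² + 5.5² + 2·[3.2·20.2·0.43 + 3.2·5.5·0.15 + 20.2·5.5·0.21] = 448.53 + 107.532 = 556.062.
With uncorrelated errors the cross-covariances are all true-score covariance, so they carry over unchanged; only the diagonal terms shrink to ρᵢσᵢ².
True-score variance = [3.2²·0.84 + 20.2²·0.73 + 5.5²·0.75] + 107.532 = 329.158 + 107.532 = 436.691.
Reliability = 436.691 / 556.062 = 0.785.

0.785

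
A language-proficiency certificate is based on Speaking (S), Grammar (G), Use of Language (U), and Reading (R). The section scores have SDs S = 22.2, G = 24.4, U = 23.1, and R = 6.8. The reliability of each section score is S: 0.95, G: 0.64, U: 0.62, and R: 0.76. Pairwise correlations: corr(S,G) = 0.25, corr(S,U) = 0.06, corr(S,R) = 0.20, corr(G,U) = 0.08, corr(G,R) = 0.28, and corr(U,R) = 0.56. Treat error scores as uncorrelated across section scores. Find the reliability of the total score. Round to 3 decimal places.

0.813

Var(S+G+U+R) = 22.2² + 24.4² + 23.1² + 6.8² + 2·[22.2·24.4·0.25 + 22.2·23.1·0.06 + 22.2·6.8·0.20 + 24.4·23.1·0.08 + 24.4·6.8·0.28 + 23.1·6.8·0.56] = 1668.05 + 751.79 = 2419.84.
Because errors are independent across components, Cov(Tᵢ,Tⱼ) = Cov(Xᵢ,Xⱼ); the off-diagonal part of the true-score variance is the same as above.
True-score variance = [22.2²·0.95 + 24.4²·0.64 + 23.1²·0.62 + 6.8²·0.76] + 751.79 = 1215.21 + 751.79 = 1967.
Reliability = 1967 / 2419.84 = 0.813.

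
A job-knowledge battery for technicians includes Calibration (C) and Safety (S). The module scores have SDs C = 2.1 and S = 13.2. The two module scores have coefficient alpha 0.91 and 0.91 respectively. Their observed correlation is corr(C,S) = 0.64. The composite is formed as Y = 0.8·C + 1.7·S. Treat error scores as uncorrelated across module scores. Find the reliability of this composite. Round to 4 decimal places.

Var(Y) = 0.8²·2.1² + 1.7²·13.2² + 2·[1.36·2.1·13.2·0.64] = 506.376 + 48.255 = 554.631.
With uncorrelated errors the cross-covariances are all true-score covariance, so they carry over unchanged; only the diagonal terms shrink to ρᵢσᵢ².
True-score variance = [0.8²·2.1²·0.91 + 1.7²·13.2²·0.91] + 48.255 = 460.802 + 48.255 = 509.057.
Reliability = 509.057 / 554.631 = 0.9178.

0.9178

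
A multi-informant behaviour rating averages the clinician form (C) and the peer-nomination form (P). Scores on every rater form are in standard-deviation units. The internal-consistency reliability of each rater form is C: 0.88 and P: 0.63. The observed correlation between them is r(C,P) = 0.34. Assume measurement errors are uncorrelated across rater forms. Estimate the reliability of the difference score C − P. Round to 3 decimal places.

0.629

Var(C−P) = 1 + 1 − 2·0.34 = 2 − 0.68 = 1.32.
Under uncorrelated errors the observed covariances equal the true-score covariances, so only the own-variance terms attenuate.
True-score variance = [0.88 + 0.63] − 0.68 = 1.51 − 0.68 = 0.83.
Reliability = 0.83 / 1.32 = 0.629.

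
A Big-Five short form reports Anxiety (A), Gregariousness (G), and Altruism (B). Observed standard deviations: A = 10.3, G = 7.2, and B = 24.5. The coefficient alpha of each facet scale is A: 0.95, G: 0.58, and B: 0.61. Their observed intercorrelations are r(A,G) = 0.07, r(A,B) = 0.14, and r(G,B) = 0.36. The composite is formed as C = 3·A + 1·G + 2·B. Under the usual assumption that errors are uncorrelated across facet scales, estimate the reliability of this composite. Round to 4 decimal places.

0.7557

Var(C) = 3²·10.3² + 7.2² + 2²·24.5² + 2·[3·10.3·7.2·0.07 + 6·10.3·24.5·0.14 + 2·7.2·24.5·0.36] = 3407.65 + 709.111 = 4116.76.
Under uncorrelated errors the observed covariances equal the true-score covariances, so only the own-variance terms attenuate.
True-score variance = [3²·10.3²·0.95 + 7.2²·0.58 + 2²·24.5²·0.61] + 709.111 = 2401.75 + 709.111 = 3110.86.
Reliability = 3110.86 / 4116.76 = 0.7557.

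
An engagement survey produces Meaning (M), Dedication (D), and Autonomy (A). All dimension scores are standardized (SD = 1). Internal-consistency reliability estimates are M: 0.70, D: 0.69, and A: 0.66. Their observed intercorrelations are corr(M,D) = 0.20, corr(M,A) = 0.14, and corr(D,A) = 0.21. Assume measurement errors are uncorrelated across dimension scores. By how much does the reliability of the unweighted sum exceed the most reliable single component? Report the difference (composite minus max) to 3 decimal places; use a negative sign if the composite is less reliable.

Var(sum) = 3 + 1.1 = 4.1; true-score variance = 2.05 + 1.1 = 3.15; composite reliability = 0.7683.
Max component reliability = 0.7000.
Difference = 0.7683 − 0.7000 = 0.068.

0.068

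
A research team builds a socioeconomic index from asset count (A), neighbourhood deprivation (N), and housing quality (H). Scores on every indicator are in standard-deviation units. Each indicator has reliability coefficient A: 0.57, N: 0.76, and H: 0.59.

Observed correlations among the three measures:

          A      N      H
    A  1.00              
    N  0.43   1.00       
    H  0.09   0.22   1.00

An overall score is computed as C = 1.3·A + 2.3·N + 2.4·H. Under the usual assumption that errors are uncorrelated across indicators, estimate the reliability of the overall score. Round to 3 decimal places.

Var(C) = 1.3² + 2.3² + 2.4² + 2·[2.99·0.43 + 3.12·0.09 + 5.52·0.22] = 12.74 + 5.5618 = 18.3018.
With uncorrelated errors the cross-covariances are all true-score covariance, so they carry over unchanged; only the diagonal terms shrink to ρᵢσᵢ².
True-score variance = [1.3²·0.57 + 2.3²·0.76 + 2.4²·0.59] + 5.5618 = 8.3821 + 5.5618 = 13.9439.
Reliability = 13.9439 / 18.3018 = 0.762.

0.762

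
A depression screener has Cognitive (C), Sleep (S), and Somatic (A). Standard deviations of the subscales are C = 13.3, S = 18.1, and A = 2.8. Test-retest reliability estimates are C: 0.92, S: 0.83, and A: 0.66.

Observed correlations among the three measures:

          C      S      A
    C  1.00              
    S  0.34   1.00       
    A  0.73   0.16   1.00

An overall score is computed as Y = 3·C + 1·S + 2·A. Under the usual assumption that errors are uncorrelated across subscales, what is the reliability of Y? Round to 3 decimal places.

Var(Y) = 3²·13.3² + 18.1² + 2²·2.8² + 2·[3·13.3·18.1·0.34 + 6·13.3·2.8·0.73 + 2·18.1·2.8·0.16] = 1950.98 + 849.747 = 2800.73.
With uncorrelated errors the cross-covariances are all true-score covariance, so they carry over unchanged; only the diagonal terms shrink to ρᵢσᵢ².
True-score variance = [3²·13.3²·0.92 + 18.1²·0.83 + 2²·2.8²·0.66] + 849.747 = 1757.26 + 849.747 = 2607.01.
Reliability = 2607.01 / 2800.73 = 0.931.

0.931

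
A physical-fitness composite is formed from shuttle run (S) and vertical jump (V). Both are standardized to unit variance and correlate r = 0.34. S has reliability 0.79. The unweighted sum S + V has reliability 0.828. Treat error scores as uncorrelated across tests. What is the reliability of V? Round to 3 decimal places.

Var(S+V) = 2 + 2·0.34 = 2.680.
True-score variance = ρ_S + ρ_V + 2·0.34, so 0.828 = (0.79 + ρ_V + 0.68) / 2.680.
ρ_V = 0.828·2.680 − 0.79 − 0.68 = 0.749.

0.749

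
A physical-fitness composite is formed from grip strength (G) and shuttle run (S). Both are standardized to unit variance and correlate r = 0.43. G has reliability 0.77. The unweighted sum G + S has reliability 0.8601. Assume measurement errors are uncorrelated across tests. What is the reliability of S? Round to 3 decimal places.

0.830

Var(G+S) = 2 + 2·0.43 = 2.860.
True-score variance = ρ_G + ρ_S + 2·0.43, so 0.8601 = (0.77 + ρ_S + 0.86) / 2.860.
ρ_S = 0.8601·2.860 − 0.77 − 0.86 = 0.830.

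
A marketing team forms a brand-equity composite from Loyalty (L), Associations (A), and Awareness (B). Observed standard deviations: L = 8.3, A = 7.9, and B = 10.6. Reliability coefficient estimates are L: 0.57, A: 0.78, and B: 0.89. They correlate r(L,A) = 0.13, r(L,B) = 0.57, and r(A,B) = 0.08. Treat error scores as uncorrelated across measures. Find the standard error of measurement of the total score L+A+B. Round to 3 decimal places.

Var(total) = 243.66 + 130.744 = 374.404.
True-score variance = 187.948 + 130.744 = 318.691, so reliability = 0.8512.
Error variance = 374.404 − 318.691 = 55.7125; SEM = √55.7125 = 7.464.

7.464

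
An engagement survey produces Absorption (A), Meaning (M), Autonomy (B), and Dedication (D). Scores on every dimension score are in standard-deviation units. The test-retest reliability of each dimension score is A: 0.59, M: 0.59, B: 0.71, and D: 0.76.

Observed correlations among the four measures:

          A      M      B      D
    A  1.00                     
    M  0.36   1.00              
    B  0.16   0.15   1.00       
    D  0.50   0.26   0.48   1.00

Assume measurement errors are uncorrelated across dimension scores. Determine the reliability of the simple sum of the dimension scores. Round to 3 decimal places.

0.827

Var(A+M+B+D) = 4 + 2·[0.36 + 0.16 + 0.50 + 0.15 + 0.26 + 0.48] = 4 + 3.82 = 7.82.
Because errors are independent across components, Cov(Tᵢ,Tⱼ) = Cov(Xᵢ,Xⱼ); the off-diagonal part of the true-score variance is the same as above.
True-score variance = [0.59 + 0.59 + 0.71 + 0.76] + 3.82 = 2.65 + 3.82 = 6.47.
Reliability = 6.47 / 7.82 = 0.827.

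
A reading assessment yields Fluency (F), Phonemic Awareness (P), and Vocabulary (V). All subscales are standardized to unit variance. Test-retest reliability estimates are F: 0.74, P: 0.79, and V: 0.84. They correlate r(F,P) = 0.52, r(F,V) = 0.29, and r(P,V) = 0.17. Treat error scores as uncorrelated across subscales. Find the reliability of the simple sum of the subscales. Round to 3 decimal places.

0.873

Var(F+P+V) = 3 + 2·[0.52 + 0.29 + 0.17] = 3 + 1.96 = 4.96.
Under uncorrelated errors the observed covariances equal the true-score covariances, so only the own-variance terms attenuate.
True-score variance = [0.74 + 0.79 + 0.84] + 1.96 = 2.37 + 1.96 = 4.33.
Reliability = 4.33 / 4.96 = 0.873.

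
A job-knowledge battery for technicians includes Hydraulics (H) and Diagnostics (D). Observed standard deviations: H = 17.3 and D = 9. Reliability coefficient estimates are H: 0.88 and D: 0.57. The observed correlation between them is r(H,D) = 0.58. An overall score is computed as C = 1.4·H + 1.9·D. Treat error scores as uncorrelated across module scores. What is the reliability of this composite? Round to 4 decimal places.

0.8557

Var(C) = 1.4²·17.3² + 1.9²·9² + 2·[2.66·17.3·9·0.58] = 879.018 + 480.428 = 1359.45.
With uncorrelated errors the cross-covariances are all true-score covariance, so they carry over unchanged; only the diagonal terms shrink to ρᵢσᵢ².
True-score variance = [1.4²·17.3²·0.88 + 1.9²·9²·0.57] + 480.428 = 682.889 + 480.428 = 1163.32.
Reliability = 1163.32 / 1359.45 = 0.8557.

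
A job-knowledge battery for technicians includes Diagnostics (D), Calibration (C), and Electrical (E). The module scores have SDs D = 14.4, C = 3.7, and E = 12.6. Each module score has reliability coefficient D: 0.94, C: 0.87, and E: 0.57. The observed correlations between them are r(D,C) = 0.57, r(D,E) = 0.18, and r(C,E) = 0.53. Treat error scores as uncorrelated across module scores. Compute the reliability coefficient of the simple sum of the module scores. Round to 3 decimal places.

Var(D+C+E) = 14.4² + 3.7² + 12.6² + 2·[14.4·3.7·0.57 + 14.4·12.6·0.18 + 3.7·12.6·0.53] = 379.81 + 175.475 = 555.285.
With uncorrelated errors the cross-covariances are all true-score covariance, so they carry over unchanged; only the diagonal terms shrink to ρᵢσᵢ².
True-score variance = [14.4²·0.94 + 3.7²·0.87 + 12.6²·0.57] + 175.475 = 297.322 + 175.475 = 472.797.
Reliability = 472.797 / 555.285 = 0.851.

0.851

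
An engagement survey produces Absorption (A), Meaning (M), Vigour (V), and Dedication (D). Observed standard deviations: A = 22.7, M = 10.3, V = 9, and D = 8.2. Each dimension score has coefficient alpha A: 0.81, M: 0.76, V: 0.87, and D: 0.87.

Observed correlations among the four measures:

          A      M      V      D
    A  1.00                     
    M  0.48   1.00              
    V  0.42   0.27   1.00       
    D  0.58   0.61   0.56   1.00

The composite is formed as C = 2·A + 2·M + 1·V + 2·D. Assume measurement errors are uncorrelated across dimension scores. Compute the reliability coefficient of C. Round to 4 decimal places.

Var(C) = 2²·22.7² + 2²·10.3² + 9² + 2²·8.2² + 2·[4·22.7·10.3·0.48 + 2·22.7·9·0.42 + 4·22.7·8.2·0.58 + 2·10.3·9·0.27 + 4·10.3·8.2·0.61 + 2·9·8.2·0.56] = 2835.48 + 2782.34 = 5617.82.
With uncorrelated errors the cross-covariances are all true-score covariance, so they carry over unchanged; only the diagonal terms shrink to ρᵢσᵢ².
True-score variance = [2²·22.7²·0.81 + 2²·10.3²·0.76 + 9²·0.87 + 2²·8.2²·0.87] + 2782.34 = 2296.52 + 2782.34 = 5078.86.
Reliability = 5078.86 / 5617.82 = 0.9041.

0.9041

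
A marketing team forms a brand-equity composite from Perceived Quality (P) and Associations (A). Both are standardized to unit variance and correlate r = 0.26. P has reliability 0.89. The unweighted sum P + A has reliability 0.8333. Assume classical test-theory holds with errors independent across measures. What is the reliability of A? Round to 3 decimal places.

Var(P+A) = 2 + 2·0.26 = 2.520.
True-score variance = ρ_P + ρ_A + 2·0.26, so 0.8333 = (0.89 + ρ_A + 0.52) / 2.520.
ρ_A = 0.8333·2.520 − 0.89 − 0.52 = 0.690.

0.690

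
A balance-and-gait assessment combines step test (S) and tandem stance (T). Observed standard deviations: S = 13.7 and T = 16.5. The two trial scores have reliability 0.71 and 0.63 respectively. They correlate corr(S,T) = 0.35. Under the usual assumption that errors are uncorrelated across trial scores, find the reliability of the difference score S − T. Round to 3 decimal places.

0.486

Var(S−T) = 13.7² + 16.5² − 2·13.7·16.5·0.35 = 459.94 − 158.235 = 301.705.
Because errors are independent across components, Cov(Tᵢ,Tⱼ) = Cov(Xᵢ,Xⱼ); the off-diagonal part of the true-score variance is the same as above.
True-score variance = [13.7²·0.71 + 16.5²·0.63] − 158.235 = 304.777 − 158.235 = 146.542.
Reliability = 146.542 / 301.705 = 0.486.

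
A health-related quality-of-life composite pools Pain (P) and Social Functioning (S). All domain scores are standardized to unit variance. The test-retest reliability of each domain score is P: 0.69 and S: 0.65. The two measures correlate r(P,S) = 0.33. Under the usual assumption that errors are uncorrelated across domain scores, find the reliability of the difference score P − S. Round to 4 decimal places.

0.5075

Var(P−S) = 1 + 1 − 2·0.33 = 2 − 0.66 = 1.34.
Under uncorrelated errors the observed covariances equal the true-score covariances, so only the own-variance terms attenuate.
True-score variance = [0.69 + 0.65] − 0.66 = 1.34 − 0.66 = 0.68.
Reliability = 0.68 / 1.34 = 0.5075.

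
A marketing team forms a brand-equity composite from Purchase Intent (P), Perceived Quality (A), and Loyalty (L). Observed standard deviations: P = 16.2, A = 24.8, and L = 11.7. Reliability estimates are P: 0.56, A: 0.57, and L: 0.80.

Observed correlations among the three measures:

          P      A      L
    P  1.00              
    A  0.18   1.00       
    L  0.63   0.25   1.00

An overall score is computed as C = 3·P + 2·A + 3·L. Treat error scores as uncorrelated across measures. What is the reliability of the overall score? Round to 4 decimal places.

0.7643

Var(C) = 3²·16.2² + 2²·24.8² + 3²·11.7² + 2·[6·16.2·24.8·0.18 + 9·16.2·11.7·0.63 + 6·24.8·11.7·0.25] = 6054.13 + 3887.67 = 9941.8.
Because errors are independent across components, Cov(Tᵢ,Tⱼ) = Cov(Xᵢ,Xⱼ); the off-diagonal part of the true-score variance is the same as above.
True-score variance = [3²·16.2²·0.56 + 2²·24.8²·0.57 + 3²·11.7²·0.80] + 3887.67 = 3710.6 + 3887.67 = 7598.26.
Reliability = 7598.26 / 9941.8 = 0.7643.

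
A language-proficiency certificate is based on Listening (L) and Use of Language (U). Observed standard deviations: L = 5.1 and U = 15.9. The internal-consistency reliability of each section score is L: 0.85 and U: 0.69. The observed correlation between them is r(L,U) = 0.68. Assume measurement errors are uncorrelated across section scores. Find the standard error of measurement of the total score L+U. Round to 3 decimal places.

9.070

Var(total) = 278.82 + 110.282 = 389.102.
True-score variance = 196.547 + 110.282 = 306.83, so reliability = 0.7886.
Error variance = 389.102 − 306.83 = 82.2726; SEM = √82.2726 = 9.070.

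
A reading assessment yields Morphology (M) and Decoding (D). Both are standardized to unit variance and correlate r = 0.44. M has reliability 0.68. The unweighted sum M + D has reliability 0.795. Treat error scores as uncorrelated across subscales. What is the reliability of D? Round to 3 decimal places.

0.730

Var(M+D) = 2 + 2·0.44 = 2.880.
True-score variance = ρ_M + ρ_D + 2·0.44, so 0.795 = (0.68 + ρ_D + 0.88) / 2.880.
ρ_D = 0.795·2.880 − 0.68 − 0.88 = 0.730.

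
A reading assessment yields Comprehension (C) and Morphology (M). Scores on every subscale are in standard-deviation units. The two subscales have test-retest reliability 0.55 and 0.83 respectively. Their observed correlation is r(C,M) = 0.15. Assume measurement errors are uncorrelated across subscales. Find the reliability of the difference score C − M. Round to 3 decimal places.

0.635

Var(C−M) = 1 + 1 − 2·0.15 = 2 − 0.3 = 1.7.
Under uncorrelated errors the observed covariances equal the true-score covariances, so only the own-variance terms attenuate.
True-score variance = [0.55 + 0.83] − 0.3 = 1.38 − 0.3 = 1.08.
Reliability = 1.08 / 1.7 = 0.635.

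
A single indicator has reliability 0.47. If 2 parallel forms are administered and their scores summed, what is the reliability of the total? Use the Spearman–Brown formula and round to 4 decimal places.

0.6395

ρ_k = kρ / (1 + (k−1)ρ) = 2·0.47 / (1 + 1·0.47) = 0.940 / 1.470 = 0.6395.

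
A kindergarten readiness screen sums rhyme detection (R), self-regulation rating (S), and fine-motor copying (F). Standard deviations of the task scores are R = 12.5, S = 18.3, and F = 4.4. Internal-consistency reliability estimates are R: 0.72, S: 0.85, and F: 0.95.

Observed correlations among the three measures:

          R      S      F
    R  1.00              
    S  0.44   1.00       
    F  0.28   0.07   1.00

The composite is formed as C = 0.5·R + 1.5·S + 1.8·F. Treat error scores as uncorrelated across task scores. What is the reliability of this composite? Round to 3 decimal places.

0.881

Var(C) = 0.5²·12.5² + 1.5²·18.3² + 1.8²·4.4² + 2·[0.75·12.5·18.3·0.44 + 0.9·12.5·4.4·0.28 + 2.7·18.3·4.4·0.07] = 855.291 + 209.132 = 1064.42.
With uncorrelated errors the cross-covariances are all true-score covariance, so they carry over unchanged; only the diagonal terms shrink to ρᵢσᵢ².
True-score variance = [0.5²·12.5²·0.72 + 1.5²·18.3²·0.85 + 1.8²·4.4²·0.95] + 209.132 = 728.192 + 209.132 = 937.324.
Reliability = 937.324 / 1064.42 = 0.881.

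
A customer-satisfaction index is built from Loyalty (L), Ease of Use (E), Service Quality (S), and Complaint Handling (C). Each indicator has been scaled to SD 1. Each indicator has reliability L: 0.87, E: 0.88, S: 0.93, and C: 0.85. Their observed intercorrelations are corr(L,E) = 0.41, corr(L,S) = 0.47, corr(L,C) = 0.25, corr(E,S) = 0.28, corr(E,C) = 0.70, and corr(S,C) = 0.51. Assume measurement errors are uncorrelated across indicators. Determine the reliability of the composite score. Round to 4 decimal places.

0.9491

Var(L+E+S+C) = 4 + 2·[0.41 + 0.47 + 0.25 + 0.28 + 0.70 + 0.51] = 4 + 5.24 = 9.24.
Under uncorrelated errors the observed covariances equal the true-score covariances, so only the own-variance terms attenuate.
True-score variance = [0.87 + 0.88 + 0.93 + 0.85] + 5.24 = 3.53 + 5.24 = 8.77.
Reliability = 8.77 / 9.24 = 0.9491.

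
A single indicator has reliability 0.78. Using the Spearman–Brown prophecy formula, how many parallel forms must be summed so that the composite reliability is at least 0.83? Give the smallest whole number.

k ≥ ρ*(1−ρ₁)/(ρ₁(1−ρ*)) = 0.83·0.22 / (0.78·0.17) = 1.377.
Smallest integer k = 2.

2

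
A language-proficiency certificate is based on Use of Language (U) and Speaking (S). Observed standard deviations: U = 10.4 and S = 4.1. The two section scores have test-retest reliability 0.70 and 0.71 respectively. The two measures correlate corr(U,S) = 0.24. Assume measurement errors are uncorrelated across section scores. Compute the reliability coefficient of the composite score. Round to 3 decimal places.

Var(U+S) = 10.4² + 4.1² + 2·[10.4·4.1·0.24] = 124.97 + 20.4672 = 145.437.
With uncorrelated errors the cross-covariances are all true-score covariance, so they carry over unchanged; only the diagonal terms shrink to ρᵢσᵢ².
True-score variance = [10.4²·0.70 + 4.1²·0.71] + 20.4672 = 87.6471 + 20.4672 = 108.114.
Reliability = 108.114 / 145.437 = 0.743.

0.743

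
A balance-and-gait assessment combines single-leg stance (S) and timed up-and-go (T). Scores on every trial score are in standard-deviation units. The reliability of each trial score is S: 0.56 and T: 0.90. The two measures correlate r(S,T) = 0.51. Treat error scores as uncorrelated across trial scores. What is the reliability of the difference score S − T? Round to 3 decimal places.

Var(S−T) = 1 + 1 − 2·0.51 = 2 − 1.02 = 0.98.
Because errors are independent across components, Cov(Tᵢ,Tⱼ) = Cov(Xᵢ,Xⱼ); the off-diagonal part of the true-score variance is the same as above.
True-score variance = [0.56 + 0.90] − 1.02 = 1.46 − 1.02 = 0.44.
Reliability = 0.44 / 0.98 = 0.449.

0.449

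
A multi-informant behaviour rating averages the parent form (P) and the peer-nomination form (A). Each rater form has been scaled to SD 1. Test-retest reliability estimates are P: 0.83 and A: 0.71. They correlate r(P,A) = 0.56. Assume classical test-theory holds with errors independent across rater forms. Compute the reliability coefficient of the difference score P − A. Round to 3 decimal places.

0.477

Var(P−A) = 1 + 1 − 2·0.56 = 2 − 1.12 = 0.88.
Under uncorrelated errors the observed covariances equal the true-score covariances, so only the own-variance terms attenuate.
True-score variance = [0.83 + 0.71] − 1.12 = 1.54 − 1.12 = 0.42.
Reliability = 0.42 / 0.88 = 0.477.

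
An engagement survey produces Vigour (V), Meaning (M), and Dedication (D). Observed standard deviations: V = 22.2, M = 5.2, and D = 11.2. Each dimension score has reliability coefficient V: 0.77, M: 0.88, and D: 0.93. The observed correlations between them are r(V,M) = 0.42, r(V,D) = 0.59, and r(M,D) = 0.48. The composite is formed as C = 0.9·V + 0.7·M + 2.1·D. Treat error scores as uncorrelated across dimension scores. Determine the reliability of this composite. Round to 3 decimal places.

Var(C) = 0.9²·22.2² + 0.7²·5.2² + 2.1²·11.2² + 2·[0.63·22.2·5.2·0.42 + 1.89·22.2·11.2·0.59 + 1.47·5.2·11.2·0.48] = 965.64 + 697.796 = 1663.44.
Under uncorrelated errors the observed covariances equal the true-score covariances, so only the own-variance terms attenuate.
True-score variance = [0.9²·22.2²·0.77 + 0.7²·5.2²·0.88 + 2.1²·11.2²·0.93] + 697.796 = 833.511 + 697.796 = 1531.31.
Reliability = 1531.31 / 1663.44 = 0.921.

0.921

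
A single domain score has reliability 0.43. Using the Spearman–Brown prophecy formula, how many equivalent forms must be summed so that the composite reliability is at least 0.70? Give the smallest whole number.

k ≥ ρ*(1−ρ₁)/(ρ₁(1−ρ*)) = 0.70·0.57 / (0.43·0.30) = 3.093.
Smallest integer k = 4.

4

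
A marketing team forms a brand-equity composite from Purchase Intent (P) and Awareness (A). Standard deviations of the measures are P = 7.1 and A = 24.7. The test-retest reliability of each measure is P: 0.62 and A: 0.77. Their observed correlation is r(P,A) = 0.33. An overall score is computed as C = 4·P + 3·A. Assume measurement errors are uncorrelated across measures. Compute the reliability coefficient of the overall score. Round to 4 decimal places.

0.7958

Var(C) = 4²·7.1² + 3²·24.7² + 2·[12·7.1·24.7·0.33] = 6297.37 + 1388.93 = 7686.3.
With uncorrelated errors the cross-covariances are all true-score covariance, so they carry over unchanged; only the diagonal terms shrink to ρᵢσᵢ².
True-score variance = [4²·7.1²·0.62 + 3²·24.7²·0.77] + 1388.93 = 4727.99 + 1388.93 = 6116.92.
Reliability = 6116.92 / 7686.3 = 0.7958.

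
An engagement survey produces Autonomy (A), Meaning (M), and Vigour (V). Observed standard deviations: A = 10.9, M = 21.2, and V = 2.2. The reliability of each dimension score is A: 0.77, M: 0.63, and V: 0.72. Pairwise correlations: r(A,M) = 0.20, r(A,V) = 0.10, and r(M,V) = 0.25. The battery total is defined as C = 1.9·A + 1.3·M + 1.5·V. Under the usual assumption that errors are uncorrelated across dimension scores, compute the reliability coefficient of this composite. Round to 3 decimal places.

0.743

Var(C) = 1.9²·10.9² + 1.3²·21.2² + 1.5²·2.2² + 2·[2.47·10.9·21.2·0.20 + 2.85·10.9·2.2·0.10 + 1.95·21.2·2.2·0.25] = 1199.35 + 287.45 = 1486.8.
Because errors are independent across components, Cov(Tᵢ,Tⱼ) = Cov(Xᵢ,Xⱼ); the off-diagonal part of the true-score variance is the same as above.
True-score variance = [1.9²·10.9²·0.77 + 1.3²·21.2²·0.63 + 1.5²·2.2²·0.72] + 287.45 = 816.616 + 287.45 = 1104.07.
Reliability = 1104.07 / 1486.8 = 0.743.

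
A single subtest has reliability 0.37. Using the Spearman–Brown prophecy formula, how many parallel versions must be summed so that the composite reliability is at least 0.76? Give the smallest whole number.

k ≥ ρ*(1−ρ₁)/(ρ₁(1−ρ*)) = 0.76·0.63 / (0.37·0.24) = 5.392.
Smallest integer k = 6.

6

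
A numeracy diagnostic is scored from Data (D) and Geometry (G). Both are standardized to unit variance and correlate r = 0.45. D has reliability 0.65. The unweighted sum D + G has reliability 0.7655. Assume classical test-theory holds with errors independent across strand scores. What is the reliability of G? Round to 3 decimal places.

0.670

Var(D+G) = 2 + 2·0.45 = 2.900.
True-score variance = ρ_D + ρ_G + 2·0.45, so 0.7655 = (0.65 + ρ_G + 0.90) / 2.900.
ρ_G = 0.7655·2.900 − 0.65 − 0.90 = 0.670.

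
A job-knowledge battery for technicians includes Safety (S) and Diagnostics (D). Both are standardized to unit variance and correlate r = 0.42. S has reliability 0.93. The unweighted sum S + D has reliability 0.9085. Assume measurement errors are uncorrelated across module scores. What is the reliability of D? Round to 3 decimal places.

0.810

Var(S+D) = 2 + 2·0.42 = 2.840.
True-score variance = ρ_S + ρ_D + 2·0.42, so 0.9085 = (0.93 + ρ_D + 0.84) / 2.840.
ρ_D = 0.9085·2.840 − 0.93 − 0.84 = 0.810.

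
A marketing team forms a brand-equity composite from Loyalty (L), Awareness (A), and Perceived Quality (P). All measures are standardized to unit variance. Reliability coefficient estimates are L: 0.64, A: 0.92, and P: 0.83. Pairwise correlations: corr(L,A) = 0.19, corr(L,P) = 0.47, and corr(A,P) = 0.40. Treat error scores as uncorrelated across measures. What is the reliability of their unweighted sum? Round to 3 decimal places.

0.881

Var(L+A+P) = 3 + 2·[0.19 + 0.47 + 0.40] = 3 + 2.12 = 5.12.
With uncorrelated errors the cross-covariances are all true-score covariance, so they carry over unchanged; only the diagonal terms shrink to ρᵢσᵢ².
True-score variance = [0.64 + 0.92 + 0.83] + 2.12 = 2.39 + 2.12 = 4.51.
Reliability = 4.51 / 5.12 = 0.881.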